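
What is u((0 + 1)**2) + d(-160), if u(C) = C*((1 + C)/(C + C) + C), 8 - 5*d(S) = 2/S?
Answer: 1441/400 ≈ 3.6025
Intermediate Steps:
d(S) = 8/5 - 2/(5*S)
u(C) = C*(C + (1 + C)/(2*C)) (u(C) = C*((1 + C)/((2*C)) + C) = C*((1 + C)*(1/(2*C)) + C) = C*((1 + C)/(2*C) + C) = C*(C + (1 + C)/(2*C)))
u((0 + 1)**2) + d(-160) = (1/2 + ((0 + 1)**2)**2 + (0 + 1)**2/2) + (2/5)*(-1 + 4*(-160))/(-160) = (1/2 + (1**2)**2 + (1/2)*1**2) + (2/5)*(-1/160)*(-1 - 640) = (1/2 + 1**2 + (1/2)*1) + (2/5)*(-1/160)*(-641) = (1/2 + 1 + 1/2) + 641/400 = 2 + 641/400 = 1441/400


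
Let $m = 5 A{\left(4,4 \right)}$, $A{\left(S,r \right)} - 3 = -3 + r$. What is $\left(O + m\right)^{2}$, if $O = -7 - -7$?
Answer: $400$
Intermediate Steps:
$O = 0$ ($O = -7 + 7 = 0$)
$A{\left(S,r \right)} = r$ ($A{\left(S,r \right)} = 3 + \left(-3 + r\right) = r$)
$m = 20$ ($m = 5 \cdot 4 = 20$)
$\left(O + m\right)^{2} = \left(0 + 20\right)^{2} = 20^{2} = 400$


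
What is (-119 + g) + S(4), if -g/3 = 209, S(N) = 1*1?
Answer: -745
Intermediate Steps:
S(N) = 1
g = -627 (g = -3*209 = -627)
(-119 + g) + S(4) = (-119 - 627) + 1 = -746 + 1 = -745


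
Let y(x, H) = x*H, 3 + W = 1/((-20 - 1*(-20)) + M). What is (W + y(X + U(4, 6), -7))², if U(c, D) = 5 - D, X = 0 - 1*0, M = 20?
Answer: 6561/400 ≈ 16.402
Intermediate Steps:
X = 0 (X = 0 + 0 = 0)
W = -59/20 (W = -3 + 1/((-20 - 1*(-20)) + 20) = -3 + 1/((-20 + 20) + 20) = -3 + 1/(0 + 20) = -3 + 1/20 = -59/20 ≈ -2.9500)
y(x, H) = H*x
(W + y(X + U(4, 6), -7))² = (-59/20 - 7*(0 + (5 - 1*6)))² = (-59/20 - 7*(0 + (5 - 6)))² = (-59/20 - 7*(0 - 1))² = (-59/20 - 7*(-1))² = (-59/20 + 7)² = (81/20)² = 6561/400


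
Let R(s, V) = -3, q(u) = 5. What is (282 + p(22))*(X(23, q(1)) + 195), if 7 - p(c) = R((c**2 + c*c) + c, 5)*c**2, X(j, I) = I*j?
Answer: 539710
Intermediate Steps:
p(c) = 7 + 3*c**2 (p(c) = 7 - (-3)*c**2 = 7 + 3*c**2)
(282 + p(22))*(X(23, q(1)) + 195) = (282 + (7 + 3*22**2))*(5*23 + 195) = (282 + (7 + 3*484))*(115 + 195) = (282 + (7 + 1452))*310 = (282 + 1459)*310 = 1741*310 = 539710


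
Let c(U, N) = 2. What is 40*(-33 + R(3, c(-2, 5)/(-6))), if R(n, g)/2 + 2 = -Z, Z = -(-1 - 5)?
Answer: -1960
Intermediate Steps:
Z = 6 (Z = -1*(-6) = 6)
R(n, g) = -16 (R(n, g) = -4 + 2*(-1*6) = -4 + 2*(-6) = -4 - 12 = -16)
40*(-33 + R(3, c(-2, 5)/(-6))) = 40*(-33 - 16) = 40*(-49) = -1960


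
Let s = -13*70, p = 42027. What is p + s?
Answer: 41117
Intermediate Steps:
s = -910
p + s = 42027 - 910 = 41117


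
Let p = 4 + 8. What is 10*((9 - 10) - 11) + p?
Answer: -108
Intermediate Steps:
p = 12
10*((9 - 10) - 11) + p = 10*((9 - 10) - 11) + 12 = 10*(-1 - 11) + 12 = 10*(-12) + 12 = -120 + 12 = -108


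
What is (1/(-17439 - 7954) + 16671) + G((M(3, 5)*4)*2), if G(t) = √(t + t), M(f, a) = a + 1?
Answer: 423326702/25393 + 4*√6 ≈ 16681.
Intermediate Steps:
M(f, a) = 1 + a
G(t) = √2*√t (G(t) = √(2*t) = √2*√t)
(1/(-17439 - 7954) + 16671) + G((M(3, 5)*4)*2) = (1/(-17439 - 7954) + 16671) + √2*√(((1 + 5)*4)*2) = (1/(-25393) + 16671) + √2*√((6*4)*2) = (-1/25393 + 16671) + √2*√(24*2) = 423326702/25393 + √2*√48 = 423326702/25393 + √2*(4*√3) = 423326702/25393 + 4*√6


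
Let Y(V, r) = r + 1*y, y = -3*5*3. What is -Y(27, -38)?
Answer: 83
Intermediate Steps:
y = -45 (y = -15*3 = -45)
Y(V, r) = -45 + r (Y(V, r) = r + 1*(-45) = r - 45 = -45 + r)
-Y(27, -38) = -(-45 - 38) = -1*(-83) = 83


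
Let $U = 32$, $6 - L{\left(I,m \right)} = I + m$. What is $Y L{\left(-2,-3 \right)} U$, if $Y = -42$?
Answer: $-14784$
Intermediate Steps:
$L{\left(I,m \right)} = 6 - I - m$ ($L{\left(I,m \right)} = 6 - \left(I + m\right) = 6 - I - m$)
$Y L{\left(-2,-3 \right)} U = - 42 \left(6 - -2 - -3\right) 32 = - 42 \left(6 + 2 + 3\right) 32 = \left(-42\right) 11 \cdot 32 = \left(-462\right) 32 = -14784$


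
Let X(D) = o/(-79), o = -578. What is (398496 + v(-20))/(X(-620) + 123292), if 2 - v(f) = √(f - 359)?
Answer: 15740671/4870323 - 79*I*√379/9740646 ≈ 3.232 - 0.00015789*I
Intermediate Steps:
X(D) = 578/79 (X(D) = -578/(-79) = -578*(-1/79) = 578/79)
v(f) = 2 - √(-359 + f) (v(f) = 2 - √(f - 359) = 2 - √(-359 + f))
(398496 + v(-20))/(X(-620) + 123292) = (398496 + (2 - √(-359 - 20)))/(578/79 + 123292) = (398496 + (2 - √(-379)))/(9740646/79) = (398496 + (2 - I*√379))*(79/9740646) = (398498 - I*√379)*(79/9740646) = 15740671/4870323 - 79*I*√379/9740646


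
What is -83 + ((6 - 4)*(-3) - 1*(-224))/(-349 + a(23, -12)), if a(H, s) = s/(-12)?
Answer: -14551/174 ≈ -83.626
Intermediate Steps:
a(H, s) = -s/12 (a(H, s) = s*(-1/12) = -s/12)
-83 + ((6 - 4)*(-3) - 1*(-224))/(-349 + a(23, -12)) = -83 + ((6 - 4)*(-3) - 1*(-224))/(-349 - 1/12*(-12)) = -83 + (2*(-3) + 224)/(-349 + 1) = -83 + (-6 + 224)/(-348) = -83 + 218*(-1/348) = -83 - 109/174 = -14551/174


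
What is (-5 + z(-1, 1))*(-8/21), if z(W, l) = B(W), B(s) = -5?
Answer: 80/21 ≈ 3.8095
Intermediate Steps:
z(W, l) = -5
(-5 + z(-1, 1))*(-8/21) = (-5 - 5)*(-8/21) = -(-80)/21 = -10*(-8/21) = 80/21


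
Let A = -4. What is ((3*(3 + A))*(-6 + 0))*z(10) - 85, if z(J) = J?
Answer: 95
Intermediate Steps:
((3*(3 + A))*(-6 + 0))*z(10) - 85 = ((3*(3 - 4))*(-6 + 0))*10 - 85 = ((3*(-1))*(-6))*10 - 85 = -3*(-6)*10 - 85 = 18*10 - 85 = 180 - 85 = 95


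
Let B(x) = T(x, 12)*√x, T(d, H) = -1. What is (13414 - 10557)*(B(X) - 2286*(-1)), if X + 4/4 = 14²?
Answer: 6531102 - 2857*√195 ≈ 6.4912e+6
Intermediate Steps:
X = 195 (X = -1 + 14² = -1 + 196 = 195)
B(x) = -√x
(13414 - 10557)*(B(X) - 2286*(-1)) = (13414 - 10557)*(-√195 - 2286*(-1)) = 2857*(-√195 + 2286) = 2857*(2286 - √195) = 6531102 - 2857*√195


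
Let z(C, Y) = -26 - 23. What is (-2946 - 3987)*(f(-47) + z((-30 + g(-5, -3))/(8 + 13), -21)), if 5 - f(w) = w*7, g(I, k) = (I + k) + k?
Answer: -1975905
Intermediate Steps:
g(I, k) = I + 2*k
f(w) = 5 - 7*w (f(w) = 5 - w*7 = 5 - 7*w)
z(C, Y) = -49
(-2946 - 3987)*(f(-47) + z((-30 + g(-5, -3))/(8 + 13), -21)) = (-2946 - 3987)*((5 - 7*(-47)) - 49) = -6933*((5 + 329) - 49) = -6933*(334 - 49) = -6933*285 = -1975905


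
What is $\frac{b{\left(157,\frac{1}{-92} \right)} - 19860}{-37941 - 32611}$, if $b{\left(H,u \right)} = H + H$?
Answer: $\frac{9773}{35276} \approx 0.27704$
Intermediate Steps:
$b{\left(H,u \right)} = 2 H$
$\frac{b{\left(157,\frac{1}{-92} \right)} - 19860}{-37941 - 32611} = \frac{2 \cdot 157 - 19860}{-37941 - 32611} = \frac{314 - 19860}{-70552} = \left(-19546\right) \left(- \frac{1}{70552}\right) = \frac{9773}{35276}$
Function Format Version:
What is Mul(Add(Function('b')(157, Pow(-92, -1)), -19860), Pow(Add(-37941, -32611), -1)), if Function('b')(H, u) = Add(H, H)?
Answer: Rational(9773, 35276) ≈ 0.27704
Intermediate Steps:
Function('b')(H, u) = Mul(2, H)
Mul(Add(Function('b')(157, Pow(-92, -1)), -19860), Pow(Add(-37941, -32611), -1)) = Mul(Add(Mul(2, 157), -19860), Pow(Add(-37941, -32611), -1)) = Mul(Add(314, -19860), Pow(-70552, -1)) = Mul(-19546, Rational(-1, 70552)) = Rational(9773, 35276)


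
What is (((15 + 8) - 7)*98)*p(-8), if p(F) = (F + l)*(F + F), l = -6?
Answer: 351232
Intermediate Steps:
p(F) = 2*F*(-6 + F) (p(F) = (F - 6)*(F + F) = (-6 + F)*(2*F) = 2*F*(-6 + F))
(((15 + 8) - 7)*98)*p(-8) = (((15 + 8) - 7)*98)*(2*(-8)*(-6 - 8)) = ((23 - 7)*98)*(2*(-8)*(-14)) = (16*98)*224 = 1568*224 = 351232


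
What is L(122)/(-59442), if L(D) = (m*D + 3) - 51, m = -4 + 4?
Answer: 8/9907 ≈ 0.00080751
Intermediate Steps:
m = 0
L(D) = -48 (L(D) = (0*D + 3) - 51 = (0 + 3) - 51 = 3 - 51 = -48)
L(122)/(-59442) = -48/(-59442) = -48*(-1/59442) = 8/9907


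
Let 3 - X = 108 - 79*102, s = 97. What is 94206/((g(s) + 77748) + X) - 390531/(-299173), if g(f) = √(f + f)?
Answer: 5283705583099155/2197324327281811 - 94206*√194/7344661207 ≈ 2.4044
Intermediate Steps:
X = 7953 (X = 3 - (108 - 79*102) = 3 - (108 - 8058) = 3 - 1*(-7950) = 3 + 7950 = 7953)
g(f) = √2*√f (g(f) = √(2*f) = √2*√f)
94206/((g(s) + 77748) + X) - 390531/(-299173) = 94206/((√2*√97 + 77748) + 7953) - 390531/(-299173) = 94206/((√194 + 77748) + 7953) - 390531*(-1/299173) = 94206/((77748 + √194) + 7953) + 390531/299173 = 94206/(85701 + √194) + 390531/299173 = 390531/299173 + 94206/(85701 + √194)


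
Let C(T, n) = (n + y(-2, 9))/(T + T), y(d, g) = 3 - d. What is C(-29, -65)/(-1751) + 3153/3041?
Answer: 160014957/154418939 ≈ 1.0362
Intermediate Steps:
C(T, n) = (5 + n)/(2*T) (C(T, n) = (n + (3 - 1*(-2)))/(T + T) = (n + (3 + 2))/((2*T)) = (n + 5)*(1/(2*T)) = (5 + n)*(1/(2*T)) = (5 + n)/(2*T))
C(-29, -65)/(-1751) + 3153/3041 = ((½)*(5 - 65)/(-29))/(-1751) + 3153/3041 = ((½)*(-1/29)*(-60))*(-1/1751) + 3153*(1/3041) = (30/29)*(-1/1751) + 3153/3041 = -30/50779 + 3153/3041 = 160014957/154418939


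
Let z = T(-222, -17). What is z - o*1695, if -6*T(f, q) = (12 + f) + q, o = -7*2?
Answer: 142607/6 ≈ 23768.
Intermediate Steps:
o = -14
T(f, q) = -2 - f/6 - q/6 (T(f, q) = -((12 + f) + q)/6 = -(12 + f + q)/6 = -2 - f/6 - q/6)
z = 227/6 (z = -2 - ⅙*(-222) - ⅙*(-17) = -2 + 37 + 17/6 = 227/6 ≈ 37.833)
z - o*1695 = 227/6 - (-14)*1695 = 227/6 - 1*(-23730) = 227/6 + 23730 = 142607/6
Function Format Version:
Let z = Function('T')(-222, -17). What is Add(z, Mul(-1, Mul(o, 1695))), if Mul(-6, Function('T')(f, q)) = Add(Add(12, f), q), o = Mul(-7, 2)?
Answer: Rational(142607, 6) ≈ 23768.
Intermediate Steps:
o = -14
Function('T')(f, q) = Add(-2, Mul(Rational(-1, 6), f), Mul(Rational(-1, 6), q)) (Function('T')(f, q) = Mul(Rational(-1, 6), Add(Add(12, f), q)) = Mul(Rational(-1, 6), Add(12, f, q)) = Add(-2, Mul(Rational(-1, 6), f), Mul(Rational(-1, 6), q)))
z = Rational(227, 6) (z = Add(-2, Mul(Rational(-1, 6), -222), Mul(Rational(-1, 6), -17)) = Add(-2, 37, Rational(17, 6)) = Rational(227, 6) ≈ 37.833)
Add(z, Mul(-1, Mul(o, 1695))) = Add(Rational(227, 6), Mul(-1, Mul(-14, 1695))) = Add(Rational(227, 6), Mul(-1, -23730)) = Add(Rational(227, 6), 23730) = Rational(142607, 6)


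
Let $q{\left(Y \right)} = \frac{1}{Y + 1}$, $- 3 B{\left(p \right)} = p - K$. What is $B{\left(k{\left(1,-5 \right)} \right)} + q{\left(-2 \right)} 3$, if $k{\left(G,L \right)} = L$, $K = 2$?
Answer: $- \frac{2}{3} \approx -0.66667$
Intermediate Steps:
$B{\left(p \right)} = \frac{2}{3} - \frac{p}{3}$ ($B{\left(p \right)} = - \frac{p - 2}{3} = - \frac{-2 + p}{3} = \frac{2}{3} - \frac{p}{3}$)
$q{\left(Y \right)} = \frac{1}{1 + Y}$
$B{\left(k{\left(1,-5 \right)} \right)} + q{\left(-2 \right)} 3 = \left(\frac{2}{3} - - \frac{5}{3}\right) + \frac{1}{1 - 2} \cdot 3 = \left(\frac{2}{3} + \frac{5}{3}\right) + \frac{1}{-1} \cdot 3 = \frac{7}{3} - 3 = - \frac{2}{3}$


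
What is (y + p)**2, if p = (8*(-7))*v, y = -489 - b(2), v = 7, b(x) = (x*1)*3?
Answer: 786769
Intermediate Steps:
b(x) = 3*x (b(x) = x*3 = 3*x)
y = -495 (y = -489 - 3*2 = -489 - 1*6 = -489 - 6 = -495)
p = -392 (p = (8*(-7))*7 = -56*7 = -392)
(y + p)**2 = (-495 - 392)**2 = (-887)**2 = 786769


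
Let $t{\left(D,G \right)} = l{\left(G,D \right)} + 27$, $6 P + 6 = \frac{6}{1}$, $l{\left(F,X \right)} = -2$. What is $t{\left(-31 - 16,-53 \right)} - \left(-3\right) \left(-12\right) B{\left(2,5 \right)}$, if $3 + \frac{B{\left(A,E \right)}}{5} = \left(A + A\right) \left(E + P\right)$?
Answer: $-3035$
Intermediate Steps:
$P = 0$ ($P = -1 + \frac{6 \cdot 1^{-1}}{6} = -1 + \frac{6 \cdot 1}{6} = -1 + \frac{1}{6} \cdot 6 = -1 + 1 = 0$)
$B{\left(A,E \right)} = -15 + 10 A E$ ($B{\left(A,E \right)} = -15 + 5 \left(A + A\right) \left(E + 0\right) = -15 + 5 \cdot 2 A E = -15 + 10 A E$)
$t{\left(D,G \right)} = 25$ ($t{\left(D,G \right)} = -2 + 27 = 25$)
$t{\left(-31 - 16,-53 \right)} - \left(-3\right) \left(-12\right) B{\left(2,5 \right)} = 25 - \left(-3\right) \left(-12\right) \left(-15 + 10 \cdot 2 \cdot 5\right) = 25 - 36 \left(-15 + 100\right) = 25 - 36 \cdot 85 = 25 - 3060 = -3035$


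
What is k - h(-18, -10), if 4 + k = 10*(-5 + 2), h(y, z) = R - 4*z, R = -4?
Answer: -70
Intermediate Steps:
h(y, z) = -4 - 4*z
k = -34 (k = -4 + 10*(-5 + 2) = -4 + 10*(-3) = -4 - 30 = -34)
k - h(-18, -10) = -34 - (-4 - 4*(-10)) = -34 - (-4 + 40) = -34 - 1*36 = -34 - 36 = -70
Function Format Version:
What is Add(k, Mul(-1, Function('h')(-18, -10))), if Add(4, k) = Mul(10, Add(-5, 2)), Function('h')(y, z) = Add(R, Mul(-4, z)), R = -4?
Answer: -70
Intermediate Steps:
Function('h')(y, z) = Add(-4, Mul(-4, z))
k = -34 (k = Add(-4, Mul(10, Add(-5, 2))) = Add(-4, Mul(10, -3)) = Add(-4, -30) = -34)
Add(k, Mul(-1, Function('h')(-18, -10))) = Add(-34, Mul(-1, Add(-4, Mul(-4, -10)))) = Add(-34, Mul(-1, Add(-4, 40))) = Add(-34, Mul(-1, 36)) = Add(-34, -36) = -70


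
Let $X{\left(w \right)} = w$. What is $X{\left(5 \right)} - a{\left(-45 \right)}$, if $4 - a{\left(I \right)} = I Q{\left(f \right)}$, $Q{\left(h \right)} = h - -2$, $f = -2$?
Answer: $1$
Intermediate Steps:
$Q{\left(h \right)} = 2 + h$ ($Q{\left(h \right)} = h + 2 = 2 + h$)
$a{\left(I \right)} = 4$ ($a{\left(I \right)} = 4 - I \left(2 - 2\right) = 4 - I 0 = 4 - 0 = 4 + 0 = 4$)
$X{\left(5 \right)} - a{\left(-45 \right)} = 5 - 4 = 1$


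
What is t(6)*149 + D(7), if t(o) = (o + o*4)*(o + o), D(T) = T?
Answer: 53647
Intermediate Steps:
t(o) = 10*o² (t(o) = (o + 4*o)*(2*o) = (5*o)*(2*o) = 10*o²)
t(6)*149 + D(7) = (10*6²)*149 + 7 = (10*36)*149 + 7 = 360*149 + 7 = 53640 + 7 = 53647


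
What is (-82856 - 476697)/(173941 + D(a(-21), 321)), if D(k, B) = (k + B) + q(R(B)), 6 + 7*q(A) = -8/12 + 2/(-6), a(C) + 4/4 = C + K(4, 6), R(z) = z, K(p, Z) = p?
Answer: -559553/174243 ≈ -3.2113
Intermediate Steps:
a(C) = 3 + C (a(C) = -1 + (C + 4) = -1 + (4 + C) = 3 + C)
q(A) = -1 (q(A) = -6/7 + (-8/12 + 2/(-6))/7 = -6/7 + (-8*1/12 + 2*(-1/6))/7 = -6/7 + (-2/3 - 1/3)/7 = -6/7 + (1/7)*(-1) = -6/7 - 1/7 = -1)
D(k, B) = -1 + B + k (D(k, B) = (k + B) - 1 = (B + k) - 1 = -1 + B + k)
(-82856 - 476697)/(173941 + D(a(-21), 321)) = (-82856 - 476697)/(173941 + (-1 + 321 + (3 - 21))) = -559553/(173941 + (-1 + 321 - 18)) = -559553/(173941 + 302) = -559553/174243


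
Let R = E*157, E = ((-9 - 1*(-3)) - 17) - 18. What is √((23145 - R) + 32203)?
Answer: 3*√6865 ≈ 248.57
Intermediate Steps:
E = -41 (E = ((-9 + 3) - 17) - 18 = (-6 - 17) - 18 = -23 - 18 = -41)
R = -6437 (R = -41*157 = -6437)
√((23145 - R) + 32203) = √((23145 - 1*(-6437)) + 32203) = √((23145 + 6437) + 32203) = √(29582 + 32203) = √61785 = 3*√6865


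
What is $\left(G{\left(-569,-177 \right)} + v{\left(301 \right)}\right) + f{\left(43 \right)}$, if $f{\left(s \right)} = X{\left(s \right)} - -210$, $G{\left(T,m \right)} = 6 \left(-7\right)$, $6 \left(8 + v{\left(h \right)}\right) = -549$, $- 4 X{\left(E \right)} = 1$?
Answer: $\frac{273}{4} \approx 68.25$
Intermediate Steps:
$X{\left(E \right)} = - \frac{1}{4}$ ($X{\left(E \right)} = \left(- \frac{1}{4}\right) 1 = - \frac{1}{4}$)
$v{\left(h \right)} = - \frac{199}{2}$ ($v{\left(h \right)} = -8 + \frac{1}{6} \left(-549\right) = -8 - \frac{183}{2} = - \frac{199}{2}$)
$G{\left(T,m \right)} = -42$
$f{\left(s \right)} = \frac{839}{4}$ ($f{\left(s \right)} = - \frac{1}{4} - -210 = - \frac{1}{4} + 210 = \frac{839}{4}$)
$\left(G{\left(-569,-177 \right)} + v{\left(301 \right)}\right) + f{\left(43 \right)} = \left(-42 - \frac{199}{2}\right) + \frac{839}{4} = - \frac{283}{2} + \frac{839}{4} = \frac{273}{4}$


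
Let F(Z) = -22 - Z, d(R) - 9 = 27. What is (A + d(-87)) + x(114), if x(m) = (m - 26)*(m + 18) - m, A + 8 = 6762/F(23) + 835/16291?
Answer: 2780821061/244365 ≈ 11380.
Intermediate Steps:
d(R) = 36 (d(R) = 9 + 27 = 36)
A = -38662309/244365 (A = -8 + (6762/(-22 - 1*23) + 835/16291) = -8 + (6762/(-22 - 23) + 835*(1/16291)) = -8 + (6762/(-45) + 835/16291) = -8 + (6762*(-1/45) + 835/16291) = -8 + (-2254/15 + 835/16291) = -8 - 36707389/244365 = -38662309/244365 ≈ -158.22)
x(m) = -m + (-26 + m)*(18 + m) (x(m) = (-26 + m)*(18 + m) - m = -m + (-26 + m)*(18 + m))
(A + d(-87)) + x(114) = (-38662309/244365 + 36) + (-468 + 114**2 - 9*114) = -29865169/244365 + (-468 + 12996 - 1026) = -29865169/244365 + 11502 = 2780821061/244365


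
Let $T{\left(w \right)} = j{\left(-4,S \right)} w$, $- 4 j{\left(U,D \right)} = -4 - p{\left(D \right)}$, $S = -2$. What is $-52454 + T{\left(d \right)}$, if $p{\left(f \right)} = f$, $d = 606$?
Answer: $-52151$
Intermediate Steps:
$j{\left(U,D \right)} = 1 + \frac{D}{4}$ ($j{\left(U,D \right)} = - \frac{-4 - D}{4} = 1 + \frac{D}{4}$)
$T{\left(w \right)} = \frac{w}{2}$ ($T{\left(w \right)} = \left(1 + \frac{1}{4} \left(-2\right)\right) w = \left(1 - \frac{1}{2}\right) w = \frac{w}{2}$)
$-52454 + T{\left(d \right)} = -52454 + \frac{1}{2} \cdot 606 = -52454 + 303 = -52151$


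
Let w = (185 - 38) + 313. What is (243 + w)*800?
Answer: 562400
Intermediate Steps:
w = 460 (w = 147 + 313 = 460)
(243 + w)*800 = (243 + 460)*800 = 703*800 = 562400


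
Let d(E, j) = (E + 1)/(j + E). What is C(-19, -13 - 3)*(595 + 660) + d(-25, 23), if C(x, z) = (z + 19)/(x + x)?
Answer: -3309/38 ≈ -87.079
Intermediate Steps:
d(E, j) = (1 + E)/(E + j)
C(x, z) = (19 + z)/(2*x) (C(x, z) = (19 + z)/((2*x)) = (19 + z)*(1/(2*x)) = (19 + z)/(2*x))
C(-19, -13 - 3)*(595 + 660) + d(-25, 23) = ((½)*(19 + (-13 - 3))/(-19))*(595 + 660) + (1 - 25)/(-25 + 23) = ((½)*(-1/19)*(19 - 16))*1255 - 24/(-2) = ((½)*(-1/19)*3)*1255 - ½*(-24) = -3/38*1255 + 12 = -3765/38 + 12 = -3309/38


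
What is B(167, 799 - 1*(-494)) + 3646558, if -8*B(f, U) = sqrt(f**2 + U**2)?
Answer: 3646558 - sqrt(1699738)/8 ≈ 3.6464e+6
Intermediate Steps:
B(f, U) = -sqrt(U**2 + f**2)/8 (B(f, U) = -sqrt(f**2 + U**2)/8 = -sqrt(U**2 + f**2)/8)
B(167, 799 - 1*(-494)) + 3646558 = -sqrt((799 - 1*(-494))**2 + 167**2)/8 + 3646558 = -sqrt((799 + 494)**2 + 27889)/8 + 3646558 = -sqrt(1293**2 + 27889)/8 + 3646558 = -sqrt(1671849 + 27889)/8 + 3646558 = -sqrt(1699738)/8 + 3646558 = 3646558 - sqrt(1699738)/8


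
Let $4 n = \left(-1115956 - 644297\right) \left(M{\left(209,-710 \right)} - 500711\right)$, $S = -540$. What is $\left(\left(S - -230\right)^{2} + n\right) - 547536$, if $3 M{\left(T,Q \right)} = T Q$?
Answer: $\frac{968444215029}{4} \approx 2.4211 \cdot 10^{11}$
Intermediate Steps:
$M{\left(T,Q \right)} = \frac{Q T}{3}$ ($M{\left(T,Q \right)} = \frac{T Q}{3} = \frac{Q T}{3}$)
$n = \frac{968446020773}{4}$ ($n = \frac{\left(-1115956 - 644297\right) \left(\frac{1}{3} \left(-710\right) 209 - 500711\right)}{4} = \frac{\left(-1760253\right) \left(- \frac{148390}{3} - 500711\right)}{4} = \frac{\left(-1760253\right) \left(- \frac{1650523}{3}\right)}{4} = \frac{1}{4} \cdot 968446020773 = \frac{968446020773}{4} \approx 2.4211 \cdot 10^{11}$)
$\left(\left(S - -230\right)^{2} + n\right) - 547536 = \left(\left(-540 - -230\right)^{2} + \frac{968446020773}{4}\right) - 547536 = \left(\left(-540 + 230\right)^{2} + \frac{968446020773}{4}\right) - 547536 = \left(\left(-310\right)^{2} + \frac{968446020773}{4}\right) - 547536 = \left(96100 + \frac{968446020773}{4}\right) - 547536 = \frac{968446405173}{4} - 547536 = \frac{968444215029}{4}$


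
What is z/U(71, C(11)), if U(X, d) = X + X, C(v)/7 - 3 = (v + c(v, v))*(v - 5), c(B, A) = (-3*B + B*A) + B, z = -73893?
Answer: -73893/142 ≈ -520.37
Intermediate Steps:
c(B, A) = -2*B + A*B (c(B, A) = (-3*B + A*B) + B = -2*B + A*B)
C(v) = 21 + 7*(-5 + v)*(v + v*(-2 + v)) (C(v) = 21 + 7*((v + v*(-2 + v))*(v - 5)) = 21 + 7*((v + v*(-2 + v))*(-5 + v)) = 21 + 7*((-5 + v)*(v + v*(-2 + v))) = 21 + 7*(-5 + v)*(v + v*(-2 + v)))
U(X, d) = 2*X
z/U(71, C(11)) = -73893/(2*71) = -73893/142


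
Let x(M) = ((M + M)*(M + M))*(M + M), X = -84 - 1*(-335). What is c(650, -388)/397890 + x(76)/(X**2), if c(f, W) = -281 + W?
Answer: 465757045817/8355822630 ≈ 55.740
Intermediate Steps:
X = 251 (X = -84 + 335 = 251)
x(M) = 8*M**3 (x(M) = ((2*M)*(2*M))*(2*M) = (4*M**2)*(2*M) = 8*M**3)
c(650, -388)/397890 + x(76)/(X**2) = (-281 - 388)/397890 + (8*76**3)/(251**2) = -669*1/397890 + (8*438976)/63001 = -223/132630 + 3511808*(1/63001) = -223/132630 + 3511808/63001 = 465757045817/8355822630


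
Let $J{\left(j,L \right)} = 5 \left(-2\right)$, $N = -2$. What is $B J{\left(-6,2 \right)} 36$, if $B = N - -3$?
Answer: $-360$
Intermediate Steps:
$B = 1$ ($B = -2 - -3 = -2 + 3 = 1$)
$J{\left(j,L \right)} = -10$
$B J{\left(-6,2 \right)} 36 = 1 \left(-10\right) 36 = \left(-10\right) 36 = -360$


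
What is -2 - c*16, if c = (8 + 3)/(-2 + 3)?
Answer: -178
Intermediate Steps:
c = 11 (c = 11/1 = 11*1 = 11)
-2 - c*16 = -2 - 1*11*16 = -2 - 11*16 = -2 - 176 = -178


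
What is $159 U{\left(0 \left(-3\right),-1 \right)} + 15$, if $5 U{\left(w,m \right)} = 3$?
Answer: $\frac{552}{5} \approx 110.4$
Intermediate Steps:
$U{\left(w,m \right)} = \frac{3}{5}$ ($U{\left(w,m \right)} = \frac{1}{5} \cdot 3 = \frac{3}{5}$)
$159 U{\left(0 \left(-3\right),-1 \right)} + 15 = 159 \cdot \frac{3}{5} + 15 = \frac{477}{5} + 15 = \frac{552}{5}$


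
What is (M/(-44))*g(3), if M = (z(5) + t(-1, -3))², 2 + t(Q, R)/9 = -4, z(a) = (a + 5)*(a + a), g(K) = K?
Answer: -1587/11 ≈ -144.27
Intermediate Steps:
z(a) = 2*a*(5 + a) (z(a) = (5 + a)*(2*a) = 2*a*(5 + a))
t(Q, R) = -54 (t(Q, R) = -18 + 9*(-4) = -18 - 36 = -54)
M = 2116 (M = (2*5*(5 + 5) - 54)² = (2*5*10 - 54)² = (100 - 54)² = 46² = 2116)
(M/(-44))*g(3) = (2116/(-44))*3 = -1/44*2116*3 = -529/11*3 = -1587/11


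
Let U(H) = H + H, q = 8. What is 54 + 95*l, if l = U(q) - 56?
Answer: -3746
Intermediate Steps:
U(H) = 2*H
l = -40 (l = 2*8 - 56 = 16 - 56 = -40)
54 + 95*l = 54 + 95*(-40) = 54 - 3800 = -3746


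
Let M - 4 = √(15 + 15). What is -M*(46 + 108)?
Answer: -616 - 154*√30 ≈ -1459.5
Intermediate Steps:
M = 4 + √30 (M = 4 + √(15 + 15) = 4 + √30 ≈ 9.4772)
-M*(46 + 108) = -(4 + √30)*(46 + 108) = -(4 + √30)*154 = -(616 + 154*√30) = -616 - 154*√30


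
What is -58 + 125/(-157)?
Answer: -9231/157 ≈ -58.796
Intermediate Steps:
-58 + 125/(-157) = -58 - 1/157*125 = -58 - 125/157 = -9231/157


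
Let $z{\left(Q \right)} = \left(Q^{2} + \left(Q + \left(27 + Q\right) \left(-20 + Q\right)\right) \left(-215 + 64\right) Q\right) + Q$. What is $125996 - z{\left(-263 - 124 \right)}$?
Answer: $-8539597507$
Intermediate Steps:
$z{\left(Q \right)} = Q + Q^{2} + Q \left(- 151 Q - 151 \left(-20 + Q\right) \left(27 + Q\right)\right)$ ($z{\left(Q \right)} = \left(Q^{2} + \left(Q + \left(-20 + Q\right) \left(27 + Q\right)\right) \left(-151\right) Q\right) + Q = \left(Q^{2} + \left(- 151 Q - 151 \left(-20 + Q\right) \left(27 + Q\right)\right) Q\right) + Q = \left(Q^{2} + Q \left(- 151 Q - 151 \left(-20 + Q\right) \left(27 + Q\right)\right)\right) + Q = Q + Q^{2} + Q \left(- 151 Q - 151 \left(-20 + Q\right) \left(27 + Q\right)\right)$)
$125996 - z{\left(-263 - 124 \right)} = 125996 - \left(-263 - 124\right) \left(81541 - 1207 \left(-263 - 124\right) - 151 \left(-263 - 124\right)^{2}\right) = 125996 - - 387 \left(81541 - -467109 - 151 \left(-387\right)^{2}\right) = 125996 - - 387 \left(81541 + 467109 - 22615119\right) = 125996 - \left(-387\right) \left(-22066469\right) = 125996 - 8539723503 = -8539597507$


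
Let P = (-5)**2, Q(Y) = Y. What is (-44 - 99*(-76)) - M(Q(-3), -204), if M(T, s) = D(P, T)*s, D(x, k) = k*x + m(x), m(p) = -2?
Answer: -8228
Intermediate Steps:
P = 25
D(x, k) = -2 + k*x (D(x, k) = k*x - 2 = -2 + k*x)
M(T, s) = s*(-2 + 25*T) (M(T, s) = (-2 + T*25)*s = (-2 + 25*T)*s = s*(-2 + 25*T))
(-44 - 99*(-76)) - M(Q(-3), -204) = (-44 - 99*(-76)) - (-204)*(-2 + 25*(-3)) = (-44 + 7524) - (-204)*(-2 - 75) = 7480 - (-204)*(-77) = 7480 - 1*15708 = 7480 - 15708 = -8228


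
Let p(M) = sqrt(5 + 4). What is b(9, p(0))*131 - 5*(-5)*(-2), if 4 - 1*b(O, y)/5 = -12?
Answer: 10430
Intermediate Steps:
p(M) = 3 (p(M) = sqrt(9) = 3)
b(O, y) = 80 (b(O, y) = 20 - 5*(-12) = 20 + 60 = 80)
b(9, p(0))*131 - 5*(-5)*(-2) = 80*131 - 5*(-5)*(-2) = 10480 + 25*(-2) = 10480 - 50 = 10430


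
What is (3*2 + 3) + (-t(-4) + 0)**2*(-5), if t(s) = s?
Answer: -71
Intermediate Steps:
(3*2 + 3) + (-t(-4) + 0)**2*(-5) = (3*2 + 3) + (-1*(-4) + 0)**2*(-5) = (6 + 3) + (4 + 0)**2*(-5) = 9 + 4**2*(-5) = 9 + 16*(-5) = 9 - 80 = -71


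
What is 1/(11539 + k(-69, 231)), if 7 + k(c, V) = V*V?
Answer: 1/64893 ≈ 1.5410e-5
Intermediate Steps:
k(c, V) = -7 + V² (k(c, V) = -7 + V*V = -7 + V²)
1/(11539 + k(-69, 231)) = 1/(11539 + (-7 + 231²)) = 1/(11539 + (-7 + 53361)) = 1/(11539 + 53354) = 1/64893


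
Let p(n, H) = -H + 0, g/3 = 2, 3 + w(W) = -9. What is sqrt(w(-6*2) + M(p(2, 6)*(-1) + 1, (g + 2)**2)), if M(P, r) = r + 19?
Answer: sqrt(71) ≈ 8.4261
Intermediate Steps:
w(W) = -12 (w(W) = -3 - 9 = -12)
g = 6 (g = 3*2 = 6)
p(n, H) = -H
M(P, r) = 19 + r
sqrt(w(-6*2) + M(p(2, 6)*(-1) + 1, (g + 2)**2)) = sqrt(-12 + (19 + (6 + 2)**2)) = sqrt(-12 + (19 + 8**2)) = sqrt(-12 + (19 + 64)) = sqrt(-12 + 83) = sqrt(71)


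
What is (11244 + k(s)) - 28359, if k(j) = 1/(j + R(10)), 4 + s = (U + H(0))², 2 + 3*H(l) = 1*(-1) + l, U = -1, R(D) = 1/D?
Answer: -17105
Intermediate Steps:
H(l) = -1 + l/3 (H(l) = -⅔ + (1*(-1) + l)/3 = -⅔ + (-1 + l)/3 = -⅔ + (-⅓ + l/3) = -1 + l/3)
s = 0 (s = -4 + (-1 + (-1 + (⅓)*0))² = -4 + (-1 + (-1 + 0))² = -4 + (-1 - 1)² = -4 + (-2)² = -4 + 4 = 0)
k(j) = 1/(⅒ + j) (k(j) = 1/(j + 1/10) = 1/(j + ⅒) = 1/(⅒ + j))
(11244 + k(s)) - 28359 = (11244 + 10/(1 + 10*0)) - 28359 = (11244 + 10/(1 + 0)) - 28359 = (11244 + 10/1) - 28359 = (11244 + 10*1) - 28359 = (11244 + 10) - 28359 = 11254 - 28359 = -17105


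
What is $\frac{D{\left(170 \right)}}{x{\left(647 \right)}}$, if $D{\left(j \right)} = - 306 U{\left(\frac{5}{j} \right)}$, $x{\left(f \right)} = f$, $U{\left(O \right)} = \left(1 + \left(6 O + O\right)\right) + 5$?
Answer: $- \frac{1899}{647} \approx -2.9351$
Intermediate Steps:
$U{\left(O \right)} = 6 + 7 O$ ($U{\left(O \right)} = \left(1 + 7 O\right) + 5 = 6 + 7 O$)
$D{\left(j \right)} = -1836 - \frac{10710}{j}$ ($D{\left(j \right)} = - 306 \left(6 + 7 \frac{5}{j}\right) = - 306 \left(6 + \frac{35}{j}\right) = -1836 - \frac{10710}{j}$)
$\frac{D{\left(170 \right)}}{x{\left(647 \right)}} = \frac{-1836 - \frac{10710}{170}}{647} = \left(-1836 - 63\right) \frac{1}{647} = \left(-1899\right) \frac{1}{647} = - \frac{1899}{647}$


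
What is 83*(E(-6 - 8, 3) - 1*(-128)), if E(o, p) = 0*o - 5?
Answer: 10209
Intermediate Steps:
E(o, p) = -5 (E(o, p) = 0 - 5 = -5)
83*(E(-6 - 8, 3) - 1*(-128)) = 83*(-5 - 1*(-128)) = 83*(-5 + 128) = 83*123 = 10209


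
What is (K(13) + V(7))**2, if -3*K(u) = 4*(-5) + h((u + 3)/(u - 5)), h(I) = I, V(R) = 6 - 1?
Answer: 121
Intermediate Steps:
V(R) = 5
K(u) = 20/3 - (3 + u)/(3*(-5 + u)) (K(u) = -(4*(-5) + (u + 3)/(u - 5))/3 = -(-20 + (3 + u)/(-5 + u))/3 = 20/3 - (3 + u)/(3*(-5 + u)))
(K(13) + V(7))**2 = ((-103 + 19*13)/(3*(-5 + 13)) + 5)**2 = ((1/3)*(-103 + 247)/8 + 5)**2 = ((1/3)*(1/8)*144 + 5)**2 = (6 + 5)**2 = 11**2 = 121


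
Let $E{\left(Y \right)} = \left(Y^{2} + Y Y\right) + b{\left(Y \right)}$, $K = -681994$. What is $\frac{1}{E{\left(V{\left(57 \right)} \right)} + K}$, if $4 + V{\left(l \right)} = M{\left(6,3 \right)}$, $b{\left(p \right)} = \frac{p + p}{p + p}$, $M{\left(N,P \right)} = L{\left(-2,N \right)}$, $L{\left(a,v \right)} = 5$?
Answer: $- \frac{1}{681991} \approx -1.4663 \cdot 10^{-6}$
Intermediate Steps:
$M{\left(N,P \right)} = 5$
$b{\left(p \right)} = 1$ ($b{\left(p \right)} = \frac{2 p}{2 p} = 2 p \frac{1}{2 p} = 1$)
$V{\left(l \right)} = 1$ ($V{\left(l \right)} = -4 + 5 = 1$)
$E{\left(Y \right)} = 1 + 2 Y^{2}$ ($E{\left(Y \right)} = \left(Y^{2} + Y Y\right) + 1 = \left(Y^{2} + Y^{2}\right) + 1 = 2 Y^{2} + 1 = 1 + 2 Y^{2}$)
$\frac{1}{E{\left(V{\left(57 \right)} \right)} + K} = \frac{1}{\left(1 + 2 \cdot 1^{2}\right) - 681994} = \frac{1}{\left(1 + 2 \cdot 1\right) - 681994} = \frac{1}{\left(1 + 2\right) - 681994} = \frac{1}{3 - 681994} = \frac{1}{-681991} = - \frac{1}{681991}$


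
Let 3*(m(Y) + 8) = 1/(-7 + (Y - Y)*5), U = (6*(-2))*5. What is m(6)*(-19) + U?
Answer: 1951/21 ≈ 92.905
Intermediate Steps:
U = -60 (U = -12*5 = -60)
m(Y) = -169/21 (m(Y) = -8 + 1/(3*(-7 + (Y - Y)*5)) = -8 + 1/(3*(-7 + 0*5)) = -8 + 1/(3*(-7 + 0)) = -8 + (⅓)/(-7) = -8 + (⅓)*(-⅐) = -8 - 1/21 = -169/21)
m(6)*(-19) + U = -169/21*(-19) - 60 = 3211/21 - 60 = 1951/21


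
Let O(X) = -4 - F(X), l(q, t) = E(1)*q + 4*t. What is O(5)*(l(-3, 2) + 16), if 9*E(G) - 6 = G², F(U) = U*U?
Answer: -1885/3 ≈ -628.33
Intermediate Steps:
F(U) = U²
E(G) = ⅔ + G²/9
l(q, t) = 4*t + 7*q/9 (l(q, t) = (⅔ + (⅑)*1²)*q + 4*t = (⅔ + (⅑)*1)*q + 4*t = (⅔ + ⅑)*q + 4*t = 7*q/9 + 4*t = 4*t + 7*q/9)
O(X) = -4 - X²
O(5)*(l(-3, 2) + 16) = (-4 - 1*5²)*((4*2 + (7/9)*(-3)) + 16) = (-4 - 1*25)*((8 - 7/3) + 16) = (-4 - 25)*(17/3 + 16) = -29*65/3 = -1885/3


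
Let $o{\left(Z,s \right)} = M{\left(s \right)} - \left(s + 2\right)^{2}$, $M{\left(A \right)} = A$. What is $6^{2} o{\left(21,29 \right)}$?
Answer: $-33552$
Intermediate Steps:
$o{\left(Z,s \right)} = s - \left(2 + s\right)^{2}$ ($o{\left(Z,s \right)} = s - \left(s + 2\right)^{2} = s - \left(2 + s\right)^{2}$)
$6^{2} o{\left(21,29 \right)} = 6^{2} \left(29 - \left(2 + 29\right)^{2}\right) = 36 \left(29 - 31^{2}\right) = 36 \left(29 - 961\right) = 36 \left(-932\right) = -33552$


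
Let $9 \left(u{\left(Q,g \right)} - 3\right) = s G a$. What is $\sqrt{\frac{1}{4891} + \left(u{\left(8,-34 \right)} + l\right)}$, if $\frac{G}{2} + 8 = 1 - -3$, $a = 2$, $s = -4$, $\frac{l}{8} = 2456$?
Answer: $\frac{\sqrt{4232330996182}}{14673} \approx 140.21$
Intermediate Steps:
$l = 19648$ ($l = 8 \cdot 2456 = 19648$)
$G = -8$ ($G = -16 + 2 \left(1 - -3\right) = -16 + 2 \left(1 + 3\right) = -16 + 2 \cdot 4 = -16 + 8 = -8$)
$u{\left(Q,g \right)} = \frac{91}{9}$ ($u{\left(Q,g \right)} = 3 + \frac{\left(-4\right) \left(-8\right) 2}{9} = 3 + \frac{32 \cdot 2}{9} = 3 + \frac{1}{9} \cdot 64 = 3 + \frac{64}{9} = \frac{91}{9}$)
$\sqrt{\frac{1}{4891} + \left(u{\left(8,-34 \right)} + l\right)} = \sqrt{\frac{1}{4891} + \left(\frac{91}{9} + 19648\right)} = \sqrt{\frac{1}{4891} + \frac{176923}{9}} = \sqrt{\frac{865330402}{44019}} = \frac{\sqrt{4232330996182}}{14673}$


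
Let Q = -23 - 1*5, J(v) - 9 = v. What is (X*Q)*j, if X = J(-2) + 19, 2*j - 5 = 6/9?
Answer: -6188/3 ≈ -2062.7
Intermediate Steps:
J(v) = 9 + v
Q = -28 (Q = -23 - 5 = -28)
j = 17/6 (j = 5/2 + (6/9)/2 = 5/2 + (6*(1/9))/2 = 5/2 + (1/2)*(2/3) = 5/2 + 1/3 = 17/6 ≈ 2.8333)
X = 26 (X = (9 - 2) + 19 = 7 + 19 = 26)
(X*Q)*j = (26*(-28))*(17/6) = -728*17/6 = -6188/3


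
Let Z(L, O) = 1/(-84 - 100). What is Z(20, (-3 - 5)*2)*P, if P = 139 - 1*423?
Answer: 71/46 ≈ 1.5435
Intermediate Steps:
P = -284 (P = 139 - 423 = -284)
Z(L, O) = -1/184 (Z(L, O) = 1/(-184) = -1/184)
Z(20, (-3 - 5)*2)*P = -1/184*(-284) = 71/46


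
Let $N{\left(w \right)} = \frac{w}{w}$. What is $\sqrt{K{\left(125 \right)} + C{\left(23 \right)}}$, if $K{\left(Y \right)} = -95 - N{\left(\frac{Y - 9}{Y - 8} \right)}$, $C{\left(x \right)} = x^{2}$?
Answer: $\sqrt{433} \approx 20.809$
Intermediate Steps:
$N{\left(w \right)} = 1$
$K{\left(Y \right)} = -96$ ($K{\left(Y \right)} = -95 - 1 = -96$)
$\sqrt{K{\left(125 \right)} + C{\left(23 \right)}} = \sqrt{-96 + 23^{2}} = \sqrt{-96 + 529} = \sqrt{433}$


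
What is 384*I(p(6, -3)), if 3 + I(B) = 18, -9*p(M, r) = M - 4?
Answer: 5760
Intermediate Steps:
p(M, r) = 4/9 - M/9 (p(M, r) = -(M - 4)/9 = -(-4 + M)/9 = 4/9 - M/9)
I(B) = 15 (I(B) = -3 + 18 = 15)
384*I(p(6, -3)) = 384*15 = 5760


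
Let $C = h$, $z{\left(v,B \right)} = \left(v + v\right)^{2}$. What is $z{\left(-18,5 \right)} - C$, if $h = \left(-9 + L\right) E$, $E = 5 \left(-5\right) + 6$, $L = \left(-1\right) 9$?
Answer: $954$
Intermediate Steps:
$L = -9$
$z{\left(v,B \right)} = 4 v^{2}$ ($z{\left(v,B \right)} = \left(2 v\right)^{2} = 4 v^{2}$)
$E = -19$ ($E = -25 + 6 = -19$)
$h = 342$ ($h = \left(-9 - 9\right) \left(-19\right) = \left(-18\right) \left(-19\right) = 342$)
$C = 342$
$z{\left(-18,5 \right)} - C = 4 \left(-18\right)^{2} - 342 = 4 \cdot 324 - 342 = 1296 - 342 = 954$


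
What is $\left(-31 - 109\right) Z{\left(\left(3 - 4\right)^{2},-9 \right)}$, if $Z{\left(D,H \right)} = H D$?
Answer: $1260$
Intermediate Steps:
$Z{\left(D,H \right)} = D H$
$\left(-31 - 109\right) Z{\left(\left(3 - 4\right)^{2},-9 \right)} = \left(-31 - 109\right) \left(3 - 4\right)^{2} \left(-9\right) = - 140 \left(-1\right)^{2} \left(-9\right) = - 140 \cdot 1 \left(-9\right) = \left(-140\right) \left(-9\right) = 1260$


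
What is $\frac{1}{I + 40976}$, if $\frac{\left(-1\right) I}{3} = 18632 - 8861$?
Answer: $\frac{1}{11663} \approx 8.5741 \cdot 10^{-5}$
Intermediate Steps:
$I = -29313$ ($I = - 3 \left(18632 - 8861\right) = \left(-3\right) 9771 = -29313$)
$\frac{1}{I + 40976} = \frac{1}{-29313 + 40976} = \frac{1}{11663}$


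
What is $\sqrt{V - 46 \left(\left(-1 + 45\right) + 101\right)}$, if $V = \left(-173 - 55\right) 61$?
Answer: $i \sqrt{20578} \approx 143.45 i$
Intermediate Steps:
$V = -13908$ ($V = \left(-173 - 55\right) 61 = \left(-228\right) 61 = -13908$)
$\sqrt{V - 46 \left(\left(-1 + 45\right) + 101\right)} = \sqrt{-13908 - 46 \left(\left(-1 + 45\right) + 101\right)} = \sqrt{-13908 - 46 \left(44 + 101\right)} = \sqrt{-13908 - 6670} = \sqrt{-20578} = i \sqrt{20578}$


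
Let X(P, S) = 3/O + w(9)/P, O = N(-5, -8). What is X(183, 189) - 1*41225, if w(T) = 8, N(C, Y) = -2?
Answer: -15088883/366 ≈ -41226.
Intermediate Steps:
O = -2
X(P, S) = -3/2 + 8/P (X(P, S) = 3/(-2) + 8/P = 3*(-1/2) + 8/P = -3/2 + 8/P)
X(183, 189) - 1*41225 = (-3/2 + 8/183) - 1*41225 = (-3/2 + 8*(1/183)) - 41225 = (-3/2 + 8/183) - 41225 = -533/366 - 41225 = -15088883/366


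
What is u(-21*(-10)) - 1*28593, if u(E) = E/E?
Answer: -28592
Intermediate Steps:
u(E) = 1
u(-21*(-10)) - 1*28593 = 1 - 1*28593 = 1 - 28593 = -28592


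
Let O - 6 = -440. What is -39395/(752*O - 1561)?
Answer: 39395/327929 ≈ 0.12013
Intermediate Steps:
O = -434 (O = 6 - 440 = -434)
-39395/(752*O - 1561) = -39395/(752*(-434) - 1561) = -39395/(-326368 - 1561) = -39395/(-327929) = -39395*(-1/327929) = 39395/327929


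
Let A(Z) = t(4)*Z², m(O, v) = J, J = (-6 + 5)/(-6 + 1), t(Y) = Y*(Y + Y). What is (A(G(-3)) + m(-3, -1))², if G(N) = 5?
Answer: 16008001/25 ≈ 6.4032e+5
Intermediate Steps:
t(Y) = 2*Y² (t(Y) = Y*(2*Y) = 2*Y²)
J = ⅕ (J = -1/(-5) = -1*(-⅕) = ⅕ ≈ 0.20000)
m(O, v) = ⅕
A(Z) = 32*Z² (A(Z) = (2*4²)*Z² = (2*16)*Z² = 32*Z²)
(A(G(-3)) + m(-3, -1))² = (32*5² + ⅕)² = (32*25 + ⅕)² = (800 + ⅕)² = (4001/5)² = 16008001/25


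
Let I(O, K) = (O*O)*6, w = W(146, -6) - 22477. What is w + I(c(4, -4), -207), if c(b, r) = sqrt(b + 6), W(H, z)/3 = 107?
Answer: -22096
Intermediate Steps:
W(H, z) = 321 (W(H, z) = 3*107 = 321)
w = -22156 (w = 321 - 22477 = -22156)
c(b, r) = sqrt(6 + b)
I(O, K) = 6*O**2 (I(O, K) = O**2*6 = 6*O**2)
w + I(c(4, -4), -207) = -22156 + 6*(sqrt(6 + 4))**2 = -22156 + 6*(sqrt(10))**2 = -22156 + 6*10 = -22156 + 60 = -22096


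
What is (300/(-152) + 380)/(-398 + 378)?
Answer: -2873/152 ≈ -18.901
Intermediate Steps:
(300/(-152) + 380)/(-398 + 378) = (300*(-1/152) + 380)/(-20) = (-75/38 + 380)*(-1/20) = (14365/38)*(-1/20) = -2873/152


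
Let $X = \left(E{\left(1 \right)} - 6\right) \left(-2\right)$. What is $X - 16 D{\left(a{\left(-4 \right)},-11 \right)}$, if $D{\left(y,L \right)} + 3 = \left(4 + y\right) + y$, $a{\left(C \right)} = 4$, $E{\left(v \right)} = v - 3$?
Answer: $-128$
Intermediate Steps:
$E{\left(v \right)} = -3 + v$
$D{\left(y,L \right)} = 1 + 2 y$ ($D{\left(y,L \right)} = -3 + \left(\left(4 + y\right) + y\right) = -3 + \left(4 + 2 y\right) = 1 + 2 y$)
$X = 16$ ($X = \left(\left(-3 + 1\right) - 6\right) \left(-2\right) = \left(-2 - 6\right) \left(-2\right) = \left(-8\right) \left(-2\right) = 16$)
$X - 16 D{\left(a{\left(-4 \right)},-11 \right)} = 16 - 16 \left(1 + 2 \cdot 4\right) = 16 - 16 \left(1 + 8\right) = 16 - 144 = -128$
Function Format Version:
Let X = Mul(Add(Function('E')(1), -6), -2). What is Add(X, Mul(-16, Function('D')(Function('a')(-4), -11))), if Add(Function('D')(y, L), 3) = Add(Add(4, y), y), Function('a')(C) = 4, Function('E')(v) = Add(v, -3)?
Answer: -128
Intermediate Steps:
Function('E')(v) = Add(-3, v)
Function('D')(y, L) = Add(1, Mul(2, y)) (Function('D')(y, L) = Add(-3, Add(Add(4, y), y)) = Add(-3, Add(4, Mul(2, y))) = Add(1, Mul(2, y)))
X = 16 (X = Mul(Add(Add(-3, 1), -6), -2) = Mul(Add(-2, -6), -2) = Mul(-8, -2) = 16)
Add(X, Mul(-16, Function('D')(Function('a')(-4), -11))) = Add(16, Mul(-16, Add(1, Mul(2, 4)))) = Add(16, Mul(-16, Add(1, 8))) = Add(16, Mul(-16, 9)) = Add(16, -144) = -128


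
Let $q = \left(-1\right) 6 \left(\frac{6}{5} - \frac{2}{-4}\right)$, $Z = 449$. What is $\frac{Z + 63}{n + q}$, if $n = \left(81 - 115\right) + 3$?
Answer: $- \frac{1280}{103} \approx -12.427$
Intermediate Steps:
$n = -31$ ($n = -34 + 3 = -31$)
$q = - \frac{51}{5}$ ($q = - 6 \left(6 \cdot \frac{1}{5} - - \frac{1}{2}\right) = - 6 \left(\frac{6}{5} + \frac{1}{2}\right) = \left(-6\right) \frac{17}{10} = - \frac{51}{5} \approx -10.2$)
$\frac{Z + 63}{n + q} = \frac{449 + 63}{-31 - \frac{51}{5}} = \frac{512}{- \frac{206}{5}} = 512 \left(- \frac{5}{206}\right) = - \frac{1280}{103}$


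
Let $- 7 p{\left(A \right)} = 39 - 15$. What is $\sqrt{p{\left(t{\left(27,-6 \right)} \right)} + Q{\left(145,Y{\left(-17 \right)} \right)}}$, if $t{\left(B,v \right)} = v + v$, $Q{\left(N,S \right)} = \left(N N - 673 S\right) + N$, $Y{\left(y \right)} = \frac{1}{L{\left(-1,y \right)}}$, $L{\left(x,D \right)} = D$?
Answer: $\frac{\sqrt{300300427}}{119} \approx 145.62$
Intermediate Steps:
$Y{\left(y \right)} = \frac{1}{y}$
$Q{\left(N,S \right)} = N + N^{2} - 673 S$ ($Q{\left(N,S \right)} = \left(N^{2} - 673 S\right) + N = N + N^{2} - 673 S$)
$t{\left(B,v \right)} = 2 v$
$p{\left(A \right)} = - \frac{24}{7}$ ($p{\left(A \right)} = - \frac{39 - 15}{7} = \left(- \frac{1}{7}\right) 24 = - \frac{24}{7}$)
$\sqrt{p{\left(t{\left(27,-6 \right)} \right)} + Q{\left(145,Y{\left(-17 \right)} \right)}} = \sqrt{- \frac{24}{7} + \left(145 + 145^{2} - \frac{673}{-17}\right)} = \sqrt{- \frac{24}{7} + \left(145 + 21025 - - \frac{673}{17}\right)} = \sqrt{- \frac{24}{7} + \left(145 + 21025 + \frac{673}{17}\right)} = \sqrt{- \frac{24}{7} + \frac{360563}{17}} = \sqrt{\frac{2523533}{119}} = \frac{\sqrt{300300427}}{119}$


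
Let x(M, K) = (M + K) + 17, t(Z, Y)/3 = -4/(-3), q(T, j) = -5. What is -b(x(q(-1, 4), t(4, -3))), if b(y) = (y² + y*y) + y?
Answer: -528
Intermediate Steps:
t(Z, Y) = 4 (t(Z, Y) = 3*(-4/(-3)) = 3*(-4*(-⅓)) = 3*(4/3) = 4)
x(M, K) = 17 + K + M (x(M, K) = (K + M) + 17 = 17 + K + M)
b(y) = y + 2*y² (b(y) = (y² + y²) + y = 2*y² + y = y + 2*y²)
-b(x(q(-1, 4), t(4, -3))) = -(17 + 4 - 5)*(1 + 2*(17 + 4 - 5)) = -16*(1 + 2*16) = -16*(1 + 32) = -16*33 = -1*528 = -528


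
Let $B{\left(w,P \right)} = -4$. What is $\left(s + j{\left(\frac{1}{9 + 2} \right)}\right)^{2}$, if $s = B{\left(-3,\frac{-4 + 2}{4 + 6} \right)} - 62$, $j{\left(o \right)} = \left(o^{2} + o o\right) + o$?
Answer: $\frac{63568729}{14641} \approx 4341.8$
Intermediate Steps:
$j{\left(o \right)} = o + 2 o^{2}$ ($j{\left(o \right)} = \left(o^{2} + o^{2}\right) + o = 2 o^{2} + o = o + 2 o^{2}$)
$s = -66$ ($s = -4 - 62 = -66$)
$\left(s + j{\left(\frac{1}{9 + 2} \right)}\right)^{2} = \left(-66 + \frac{1 + \frac{2}{9 + 2}}{9 + 2}\right)^{2} = \left(-66 + \frac{1 + \frac{2}{11}}{11}\right)^{2} = \left(-66 + \frac{1}{11} \cdot \frac{13}{11}\right)^{2} = \left(-66 + \frac{13}{121}\right)^{2} = \left(- \frac{7973}{121}\right)^{2} = \frac{63568729}{14641}$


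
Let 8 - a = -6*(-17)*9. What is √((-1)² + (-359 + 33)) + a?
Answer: -910 + 5*I*√13 ≈ -910.0 + 18.028*I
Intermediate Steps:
a = -910 (a = 8 - (-6*(-17))*9 = 8 - 102*9 = 8 - 1*918 = 8 - 918 = -910)
√((-1)² + (-359 + 33)) + a = √((-1)² + (-359 + 33)) - 910 = √(1 - 326) - 910 = √(-325) - 910 = 5*I*√13 - 910 = -910 + 5*I*√13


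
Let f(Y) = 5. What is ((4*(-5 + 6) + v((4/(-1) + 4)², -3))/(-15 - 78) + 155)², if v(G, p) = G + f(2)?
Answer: 23059204/961 ≈ 23995.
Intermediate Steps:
v(G, p) = 5 + G (v(G, p) = G + 5 = 5 + G)
((4*(-5 + 6) + v((4/(-1) + 4)², -3))/(-15 - 78) + 155)² = ((4*(-5 + 6) + (5 + (4/(-1) + 4)²))/(-15 - 78) + 155)² = ((4*1 + (5 + (4*(-1) + 4)²))/(-93) + 155)² = ((4 + (5 + (-4 + 4)²))*(-1/93) + 155)² = ((4 + (5 + 0²))*(-1/93) + 155)² = ((4 + (5 + 0))*(-1/93) + 155)² = ((4 + 5)*(-1/93) + 155)² = (9*(-1/93) + 155)² = (-3/31 + 155)² = (4802/31)² = 23059204/961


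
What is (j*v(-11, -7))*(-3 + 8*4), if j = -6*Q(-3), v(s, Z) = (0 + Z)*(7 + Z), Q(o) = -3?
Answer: 0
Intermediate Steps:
v(s, Z) = Z*(7 + Z)
j = 18 (j = -6*(-3) = 18)
(j*v(-11, -7))*(-3 + 8*4) = (18*(-7*(7 - 7)))*(-3 + 8*4) = (18*(-7*0))*(-3 + 32) = (18*0)*29 = 0*29 = 0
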